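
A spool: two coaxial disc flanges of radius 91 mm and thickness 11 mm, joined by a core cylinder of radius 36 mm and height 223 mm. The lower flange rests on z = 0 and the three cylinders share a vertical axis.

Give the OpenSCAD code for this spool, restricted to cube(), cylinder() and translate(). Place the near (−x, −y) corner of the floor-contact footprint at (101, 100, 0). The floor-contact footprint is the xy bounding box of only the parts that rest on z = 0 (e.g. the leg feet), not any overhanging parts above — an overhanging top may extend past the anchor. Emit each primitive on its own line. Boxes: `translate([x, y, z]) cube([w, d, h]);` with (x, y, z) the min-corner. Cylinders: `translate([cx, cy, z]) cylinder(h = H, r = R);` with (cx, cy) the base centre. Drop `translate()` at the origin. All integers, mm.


translate([192, 191, 0]) cylinder(h = 11, r = 91);
translate([192, 191, 11]) cylinder(h = 223, r = 36);
translate([192, 191, 234]) cylinder(h = 11, r = 91);


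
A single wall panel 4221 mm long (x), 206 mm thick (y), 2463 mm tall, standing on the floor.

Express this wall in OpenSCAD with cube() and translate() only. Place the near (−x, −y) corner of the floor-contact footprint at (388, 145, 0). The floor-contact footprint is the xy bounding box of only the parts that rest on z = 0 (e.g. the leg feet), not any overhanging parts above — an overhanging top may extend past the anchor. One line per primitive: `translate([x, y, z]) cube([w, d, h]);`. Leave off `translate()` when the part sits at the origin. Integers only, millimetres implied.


translate([388, 145, 0]) cube([4221, 206, 2463]);


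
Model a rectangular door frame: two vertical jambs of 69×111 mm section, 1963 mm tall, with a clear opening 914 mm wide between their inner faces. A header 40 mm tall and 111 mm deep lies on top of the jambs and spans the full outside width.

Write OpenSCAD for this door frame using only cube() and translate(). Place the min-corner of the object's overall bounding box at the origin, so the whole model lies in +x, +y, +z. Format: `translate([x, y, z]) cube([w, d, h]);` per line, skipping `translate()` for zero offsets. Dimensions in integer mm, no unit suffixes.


cube([69, 111, 1963]);
translate([983, 0, 0]) cube([69, 111, 1963]);
translate([0, 0, 1963]) cube([1052, 111, 40]);


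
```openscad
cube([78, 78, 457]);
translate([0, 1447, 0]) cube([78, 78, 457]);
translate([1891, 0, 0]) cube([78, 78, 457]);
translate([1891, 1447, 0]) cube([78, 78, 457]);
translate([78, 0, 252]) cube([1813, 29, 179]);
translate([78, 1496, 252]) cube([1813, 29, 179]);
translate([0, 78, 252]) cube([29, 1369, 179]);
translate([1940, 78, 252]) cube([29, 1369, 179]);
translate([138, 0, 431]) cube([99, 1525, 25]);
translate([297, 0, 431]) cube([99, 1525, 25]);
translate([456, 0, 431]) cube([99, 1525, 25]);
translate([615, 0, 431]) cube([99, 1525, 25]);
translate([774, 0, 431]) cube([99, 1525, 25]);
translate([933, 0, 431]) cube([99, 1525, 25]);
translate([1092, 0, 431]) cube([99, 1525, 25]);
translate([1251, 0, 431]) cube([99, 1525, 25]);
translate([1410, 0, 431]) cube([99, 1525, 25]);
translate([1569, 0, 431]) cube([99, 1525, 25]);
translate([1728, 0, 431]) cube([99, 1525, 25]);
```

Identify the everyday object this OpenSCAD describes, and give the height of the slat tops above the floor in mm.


A bed frame. The slat-top height is 456 mm.

Four posts, four rails, and a row of slats — a bed frame. Slats sit on the rails at z = 252 + 179 = 431; with slat thickness 25, the top is 456 mm.


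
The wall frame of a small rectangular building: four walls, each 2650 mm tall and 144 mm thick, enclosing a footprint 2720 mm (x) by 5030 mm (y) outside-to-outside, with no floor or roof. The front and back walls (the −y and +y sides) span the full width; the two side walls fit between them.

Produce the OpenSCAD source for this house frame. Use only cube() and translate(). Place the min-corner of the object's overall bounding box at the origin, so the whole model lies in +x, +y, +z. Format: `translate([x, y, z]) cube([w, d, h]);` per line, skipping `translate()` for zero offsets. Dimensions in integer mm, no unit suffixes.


cube([2720, 144, 2650]);
translate([0, 4886, 0]) cube([2720, 144, 2650]);
translate([0, 144, 0]) cube([144, 4742, 2650]);
translate([2576, 144, 0]) cube([144, 4742, 2650]);


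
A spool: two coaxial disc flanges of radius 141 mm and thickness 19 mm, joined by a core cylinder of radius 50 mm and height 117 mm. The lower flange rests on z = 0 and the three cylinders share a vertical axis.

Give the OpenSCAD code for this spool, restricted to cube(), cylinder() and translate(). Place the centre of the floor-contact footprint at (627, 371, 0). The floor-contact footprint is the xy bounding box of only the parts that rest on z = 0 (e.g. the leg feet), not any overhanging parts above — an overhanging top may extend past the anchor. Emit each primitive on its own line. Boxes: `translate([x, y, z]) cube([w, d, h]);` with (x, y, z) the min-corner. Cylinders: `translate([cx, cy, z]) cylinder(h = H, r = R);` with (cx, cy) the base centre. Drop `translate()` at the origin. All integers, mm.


translate([627, 371, 0]) cylinder(h = 19, r = 141);
translate([627, 371, 19]) cylinder(h = 117, r = 50);
translate([627, 371, 136]) cylinder(h = 19, r = 141);


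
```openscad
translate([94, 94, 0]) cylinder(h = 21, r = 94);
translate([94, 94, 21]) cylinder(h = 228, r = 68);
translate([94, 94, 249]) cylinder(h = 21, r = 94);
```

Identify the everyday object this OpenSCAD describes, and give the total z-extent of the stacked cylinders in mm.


A spool. The overall height is 270 mm.

Three coaxial cylinders, large–small–large — a spool. Two 21 mm flanges and a 228 mm core give 21 + 228 + 21 = 270 mm.


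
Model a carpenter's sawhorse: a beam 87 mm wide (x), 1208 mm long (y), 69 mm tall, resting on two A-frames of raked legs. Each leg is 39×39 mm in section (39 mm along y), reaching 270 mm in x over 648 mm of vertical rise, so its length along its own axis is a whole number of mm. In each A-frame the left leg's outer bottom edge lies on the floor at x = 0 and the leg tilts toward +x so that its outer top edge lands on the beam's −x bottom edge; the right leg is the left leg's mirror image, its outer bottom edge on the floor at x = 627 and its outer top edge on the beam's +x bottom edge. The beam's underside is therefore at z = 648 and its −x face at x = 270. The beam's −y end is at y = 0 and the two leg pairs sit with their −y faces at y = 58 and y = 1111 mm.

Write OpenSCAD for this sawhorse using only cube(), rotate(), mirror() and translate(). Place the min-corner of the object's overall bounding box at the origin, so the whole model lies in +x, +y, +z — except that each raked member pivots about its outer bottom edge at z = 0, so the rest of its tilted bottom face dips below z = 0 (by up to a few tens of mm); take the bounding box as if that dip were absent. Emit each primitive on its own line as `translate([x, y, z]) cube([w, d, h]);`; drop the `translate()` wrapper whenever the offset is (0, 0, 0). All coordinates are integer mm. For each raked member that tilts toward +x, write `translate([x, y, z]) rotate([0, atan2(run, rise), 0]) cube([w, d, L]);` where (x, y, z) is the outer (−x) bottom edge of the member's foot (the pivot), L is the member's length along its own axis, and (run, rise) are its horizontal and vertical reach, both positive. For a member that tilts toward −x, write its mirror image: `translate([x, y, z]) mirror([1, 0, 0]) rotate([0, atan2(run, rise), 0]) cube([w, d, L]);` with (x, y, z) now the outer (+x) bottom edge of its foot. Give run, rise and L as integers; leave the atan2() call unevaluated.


translate([270, 0, 648]) cube([87, 1208, 69]);
translate([0, 58, 0]) rotate([0, atan2(270, 648), 0]) cube([39, 39, 702]);
translate([627, 58, 0]) mirror([1, 0, 0]) rotate([0, atan2(270, 648), 0]) cube([39, 39, 702]);
translate([0, 1111, 0]) rotate([0, atan2(270, 648), 0]) cube([39, 39, 702]);
translate([627, 1111, 0]) mirror([1, 0, 0]) rotate([0, atan2(270, 648), 0]) cube([39, 39, 702]);


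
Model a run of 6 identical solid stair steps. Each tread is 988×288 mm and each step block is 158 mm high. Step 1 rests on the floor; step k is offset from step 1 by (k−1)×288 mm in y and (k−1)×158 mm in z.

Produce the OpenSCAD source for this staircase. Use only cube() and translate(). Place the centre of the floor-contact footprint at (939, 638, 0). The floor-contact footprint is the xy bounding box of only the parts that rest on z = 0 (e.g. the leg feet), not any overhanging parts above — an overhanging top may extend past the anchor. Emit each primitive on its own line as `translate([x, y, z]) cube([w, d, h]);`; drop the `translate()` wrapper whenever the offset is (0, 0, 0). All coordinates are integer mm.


translate([445, 494, 0]) cube([988, 288, 158]);
translate([445, 782, 158]) cube([988, 288, 158]);
translate([445, 1070, 316]) cube([988, 288, 158]);
translate([445, 1358, 474]) cube([988, 288, 158]);
translate([445, 1646, 632]) cube([988, 288, 158]);
translate([445, 1934, 790]) cube([988, 288, 158]);


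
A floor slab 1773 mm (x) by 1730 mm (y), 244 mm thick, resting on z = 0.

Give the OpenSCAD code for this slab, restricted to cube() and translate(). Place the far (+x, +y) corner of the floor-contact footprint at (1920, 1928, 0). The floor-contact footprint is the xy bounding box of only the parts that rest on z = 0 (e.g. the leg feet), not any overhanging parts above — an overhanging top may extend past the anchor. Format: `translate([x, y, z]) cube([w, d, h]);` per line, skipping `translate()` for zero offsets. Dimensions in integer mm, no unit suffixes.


translate([147, 198, 0]) cube([1773, 1730, 244]);


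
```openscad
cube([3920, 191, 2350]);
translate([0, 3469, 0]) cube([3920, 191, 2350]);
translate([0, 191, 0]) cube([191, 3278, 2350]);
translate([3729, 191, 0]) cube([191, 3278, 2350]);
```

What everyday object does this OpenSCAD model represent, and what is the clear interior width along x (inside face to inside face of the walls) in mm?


A house (or room) frame. The interior width is 3538 mm.

Four 2350 mm walls enclosing a rectangle with no floor or roof — a room or house frame. Outside width is 3920 mm and wall thickness is 191 mm, so the interior width is 3920 − 2 × 191 = 3538 mm.


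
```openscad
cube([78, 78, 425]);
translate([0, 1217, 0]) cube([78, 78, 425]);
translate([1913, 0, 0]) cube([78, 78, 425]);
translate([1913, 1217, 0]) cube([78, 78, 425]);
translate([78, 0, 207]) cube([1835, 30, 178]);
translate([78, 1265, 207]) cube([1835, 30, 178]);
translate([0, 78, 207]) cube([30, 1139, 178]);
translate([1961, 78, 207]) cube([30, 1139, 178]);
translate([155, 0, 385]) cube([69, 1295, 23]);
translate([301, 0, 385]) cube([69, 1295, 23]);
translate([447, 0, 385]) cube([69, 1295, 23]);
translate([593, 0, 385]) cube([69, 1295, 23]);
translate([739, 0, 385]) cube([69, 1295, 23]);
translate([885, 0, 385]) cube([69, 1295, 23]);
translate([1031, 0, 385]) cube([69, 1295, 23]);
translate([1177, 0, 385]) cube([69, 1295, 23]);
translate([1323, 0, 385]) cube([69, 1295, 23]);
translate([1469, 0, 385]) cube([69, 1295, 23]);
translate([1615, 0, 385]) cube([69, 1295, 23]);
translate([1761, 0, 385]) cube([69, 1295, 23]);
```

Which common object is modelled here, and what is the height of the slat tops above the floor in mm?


A bed frame. The slat-top height is 408 mm.

Four posts, four rails, and a row of slats — a bed frame. Slats sit on the rails at z = 207 + 178 = 385; with slat thickness 23, the top is 408 mm.


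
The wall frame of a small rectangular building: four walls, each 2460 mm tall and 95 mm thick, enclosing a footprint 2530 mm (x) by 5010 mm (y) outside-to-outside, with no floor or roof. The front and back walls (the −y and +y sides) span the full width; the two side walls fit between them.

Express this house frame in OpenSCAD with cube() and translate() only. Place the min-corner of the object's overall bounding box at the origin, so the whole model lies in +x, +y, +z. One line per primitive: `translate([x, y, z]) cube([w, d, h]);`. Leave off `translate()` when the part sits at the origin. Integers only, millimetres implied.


cube([2530, 95, 2460]);
translate([0, 4915, 0]) cube([2530, 95, 2460]);
translate([0, 95, 0]) cube([95, 4820, 2460]);
translate([2435, 95, 0]) cube([95, 4820, 2460]);


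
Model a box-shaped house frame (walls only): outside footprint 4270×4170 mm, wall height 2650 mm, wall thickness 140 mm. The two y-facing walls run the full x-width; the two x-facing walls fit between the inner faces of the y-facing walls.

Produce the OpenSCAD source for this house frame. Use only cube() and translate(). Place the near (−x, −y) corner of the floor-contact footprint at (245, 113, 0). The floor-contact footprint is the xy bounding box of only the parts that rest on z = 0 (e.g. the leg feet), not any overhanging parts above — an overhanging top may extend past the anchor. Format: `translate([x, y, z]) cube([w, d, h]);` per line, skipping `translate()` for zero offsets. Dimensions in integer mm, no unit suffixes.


translate([245, 113, 0]) cube([4270, 140, 2650]);
translate([245, 4143, 0]) cube([4270, 140, 2650]);
translate([245, 253, 0]) cube([140, 3890, 2650]);
translate([4375, 253, 0]) cube([140, 3890, 2650]);


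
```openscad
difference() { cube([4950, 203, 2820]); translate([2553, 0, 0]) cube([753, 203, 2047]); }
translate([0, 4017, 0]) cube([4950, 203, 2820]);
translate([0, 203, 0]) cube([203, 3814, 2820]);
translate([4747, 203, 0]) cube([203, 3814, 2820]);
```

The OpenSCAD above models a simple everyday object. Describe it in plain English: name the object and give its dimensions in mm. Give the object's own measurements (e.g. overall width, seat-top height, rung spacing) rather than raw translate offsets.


A single room: four walls, each 2820 mm tall and 203 mm thick, enclosing an outside footprint 4950×4220 mm (x × y), no floor or roof. The front and back walls (−y and +y sides) run the full x-width; the side walls fit between their inner faces. A door opening 753 mm wide and 2047 mm tall is cut through the front wall from the floor up, its −x edge 2553 mm from the wall's −x end.


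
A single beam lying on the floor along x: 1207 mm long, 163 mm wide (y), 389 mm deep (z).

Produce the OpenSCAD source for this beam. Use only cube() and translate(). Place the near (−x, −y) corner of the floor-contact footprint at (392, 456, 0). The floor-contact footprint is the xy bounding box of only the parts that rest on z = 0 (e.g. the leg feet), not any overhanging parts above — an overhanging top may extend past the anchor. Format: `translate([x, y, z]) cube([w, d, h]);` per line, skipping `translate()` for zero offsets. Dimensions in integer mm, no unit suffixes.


translate([392, 456, 0]) cube([1207, 163, 389]);


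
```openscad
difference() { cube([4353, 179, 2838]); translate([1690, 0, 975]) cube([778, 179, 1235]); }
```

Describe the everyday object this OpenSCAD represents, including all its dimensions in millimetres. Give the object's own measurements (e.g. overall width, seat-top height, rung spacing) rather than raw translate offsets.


A wall 4353 mm long (x), 179 mm thick (y), 2838 mm tall, with a rectangular window opening cut through it. The opening is 778 mm wide and 1235 mm tall; its sill is at z = 975 mm and its near (−x) edge is 1690 mm from the wall's −x end. The opening passes through the full wall thickness.


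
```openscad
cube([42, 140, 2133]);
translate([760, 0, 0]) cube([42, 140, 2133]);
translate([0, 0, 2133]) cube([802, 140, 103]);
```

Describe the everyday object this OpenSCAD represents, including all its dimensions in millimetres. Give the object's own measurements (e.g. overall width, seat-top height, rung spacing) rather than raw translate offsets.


A door frame. The clear opening is 718 mm wide and 2133 mm high. Two 42 mm wide jambs, 140 mm deep, stand either side of the opening from the floor to the top of the opening. A 103 mm thick head sits across the top of both jambs, spanning the full outside width of the frame.


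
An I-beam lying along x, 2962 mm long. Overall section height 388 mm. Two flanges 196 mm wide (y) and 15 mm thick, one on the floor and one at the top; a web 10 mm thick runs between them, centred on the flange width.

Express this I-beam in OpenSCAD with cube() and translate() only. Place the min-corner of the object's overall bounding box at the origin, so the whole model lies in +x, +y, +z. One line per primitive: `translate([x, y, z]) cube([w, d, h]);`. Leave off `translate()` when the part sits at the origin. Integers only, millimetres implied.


cube([2962, 196, 15]);
translate([0, 93, 15]) cube([2962, 10, 358]);
translate([0, 0, 373]) cube([2962, 196, 15]);


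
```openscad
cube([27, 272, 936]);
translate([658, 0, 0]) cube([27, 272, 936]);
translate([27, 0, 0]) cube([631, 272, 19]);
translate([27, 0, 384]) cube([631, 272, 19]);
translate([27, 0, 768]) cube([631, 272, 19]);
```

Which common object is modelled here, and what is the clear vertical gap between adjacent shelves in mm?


A bookshelf. The clear shelf gap is 365 mm.

Two tall side panels with 3 horizontal boards between them — a bookshelf. The first two shelf undersides are at z = 0 and z = 384; with shelf thickness 19, the clear gap is 384 − 0 − 19 = 365 mm.


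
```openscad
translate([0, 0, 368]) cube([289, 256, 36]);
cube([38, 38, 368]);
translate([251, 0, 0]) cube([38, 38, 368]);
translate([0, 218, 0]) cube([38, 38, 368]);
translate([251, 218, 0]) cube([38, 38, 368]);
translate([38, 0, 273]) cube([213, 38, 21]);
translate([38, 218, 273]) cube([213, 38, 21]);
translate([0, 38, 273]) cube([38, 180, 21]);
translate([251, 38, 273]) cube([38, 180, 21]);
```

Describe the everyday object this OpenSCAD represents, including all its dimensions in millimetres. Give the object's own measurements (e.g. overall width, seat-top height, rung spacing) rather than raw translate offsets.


A four-legged stool. The seat is a 289×256×36 mm slab whose top surface is at z = 404 mm; four square legs, each 38×38 mm in cross-section, run from the floor (z = 0) to the underside of the seat, each flush with a corner of the seat. Four stretchers, 38 mm wide and 21 mm tall, connect adjacent legs with their undersides at z = 273 mm, each running between the inner faces of the legs it joins and aligned with the legs' outer faces on the other axis.


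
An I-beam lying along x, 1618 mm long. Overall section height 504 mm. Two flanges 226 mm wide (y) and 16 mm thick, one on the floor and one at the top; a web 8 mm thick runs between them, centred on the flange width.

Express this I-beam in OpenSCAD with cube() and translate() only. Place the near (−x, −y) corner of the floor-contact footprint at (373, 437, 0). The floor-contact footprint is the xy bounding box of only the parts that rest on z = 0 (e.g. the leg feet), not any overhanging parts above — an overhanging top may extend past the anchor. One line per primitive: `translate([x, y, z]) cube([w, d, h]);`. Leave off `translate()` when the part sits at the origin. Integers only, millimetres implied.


translate([373, 437, 0]) cube([1618, 226, 16]);
translate([373, 546, 16]) cube([1618, 8, 472]);
translate([373, 437, 488]) cube([1618, 226, 16]);


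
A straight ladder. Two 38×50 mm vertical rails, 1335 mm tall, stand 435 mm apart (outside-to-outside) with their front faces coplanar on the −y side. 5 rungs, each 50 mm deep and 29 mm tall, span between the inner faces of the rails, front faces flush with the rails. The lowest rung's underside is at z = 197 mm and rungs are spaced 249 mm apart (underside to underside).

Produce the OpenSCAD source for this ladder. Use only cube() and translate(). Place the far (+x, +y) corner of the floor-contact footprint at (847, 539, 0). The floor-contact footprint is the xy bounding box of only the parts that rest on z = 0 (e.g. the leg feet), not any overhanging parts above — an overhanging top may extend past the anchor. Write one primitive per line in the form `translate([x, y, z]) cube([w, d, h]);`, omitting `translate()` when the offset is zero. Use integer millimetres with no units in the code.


// rung span = 435 - 2*38 = 359
// rung[k] z = 197 + k*249
translate([412, 489, 0]) cube([38, 50, 1335]);
translate([809, 489, 0]) cube([38, 50, 1335]);
translate([450, 489, 197]) cube([359, 50, 29]);
translate([450, 489, 446]) cube([359, 50, 29]);
translate([450, 489, 695]) cube([359, 50, 29]);
translate([450, 489, 944]) cube([359, 50, 29]);
translate([450, 489, 1193]) cube([359, 50, 29]);


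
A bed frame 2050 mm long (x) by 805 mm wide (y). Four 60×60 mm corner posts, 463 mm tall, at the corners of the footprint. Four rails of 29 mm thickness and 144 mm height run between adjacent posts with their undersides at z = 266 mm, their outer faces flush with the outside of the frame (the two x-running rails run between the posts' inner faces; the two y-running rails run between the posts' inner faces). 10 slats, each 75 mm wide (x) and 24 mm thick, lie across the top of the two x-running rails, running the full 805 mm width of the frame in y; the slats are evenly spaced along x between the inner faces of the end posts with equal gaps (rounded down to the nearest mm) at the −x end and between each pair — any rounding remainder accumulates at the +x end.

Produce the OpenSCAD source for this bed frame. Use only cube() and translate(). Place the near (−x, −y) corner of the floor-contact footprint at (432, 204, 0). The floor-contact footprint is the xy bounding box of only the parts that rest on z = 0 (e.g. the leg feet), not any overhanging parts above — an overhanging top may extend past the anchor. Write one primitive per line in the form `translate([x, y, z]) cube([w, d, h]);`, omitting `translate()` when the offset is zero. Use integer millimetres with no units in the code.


translate([432, 204, 0]) cube([60, 60, 463]);
translate([432, 949, 0]) cube([60, 60, 463]);
translate([2422, 204, 0]) cube([60, 60, 463]);
translate([2422, 949, 0]) cube([60, 60, 463]);
translate([492, 204, 266]) cube([1930, 29, 144]);
translate([492, 980, 266]) cube([1930, 29, 144]);
translate([432, 264, 266]) cube([29, 685, 144]);
translate([2453, 264, 266]) cube([29, 685, 144]);
translate([599, 204, 410]) cube([75, 805, 24]);
translate([781, 204, 410]) cube([75, 805, 24]);
translate([963, 204, 410]) cube([75, 805, 24]);
translate([1145, 204, 410]) cube([75, 805, 24]);
translate([1327, 204, 410]) cube([75, 805, 24]);
translate([1509, 204, 410]) cube([75, 805, 24]);
translate([1691, 204, 410]) cube([75, 805, 24]);
translate([1873, 204, 410]) cube([75, 805, 24]);
translate([2055, 204, 410]) cube([75, 805, 24]);
translate([2237, 204, 410]) cube([75, 805, 24]);


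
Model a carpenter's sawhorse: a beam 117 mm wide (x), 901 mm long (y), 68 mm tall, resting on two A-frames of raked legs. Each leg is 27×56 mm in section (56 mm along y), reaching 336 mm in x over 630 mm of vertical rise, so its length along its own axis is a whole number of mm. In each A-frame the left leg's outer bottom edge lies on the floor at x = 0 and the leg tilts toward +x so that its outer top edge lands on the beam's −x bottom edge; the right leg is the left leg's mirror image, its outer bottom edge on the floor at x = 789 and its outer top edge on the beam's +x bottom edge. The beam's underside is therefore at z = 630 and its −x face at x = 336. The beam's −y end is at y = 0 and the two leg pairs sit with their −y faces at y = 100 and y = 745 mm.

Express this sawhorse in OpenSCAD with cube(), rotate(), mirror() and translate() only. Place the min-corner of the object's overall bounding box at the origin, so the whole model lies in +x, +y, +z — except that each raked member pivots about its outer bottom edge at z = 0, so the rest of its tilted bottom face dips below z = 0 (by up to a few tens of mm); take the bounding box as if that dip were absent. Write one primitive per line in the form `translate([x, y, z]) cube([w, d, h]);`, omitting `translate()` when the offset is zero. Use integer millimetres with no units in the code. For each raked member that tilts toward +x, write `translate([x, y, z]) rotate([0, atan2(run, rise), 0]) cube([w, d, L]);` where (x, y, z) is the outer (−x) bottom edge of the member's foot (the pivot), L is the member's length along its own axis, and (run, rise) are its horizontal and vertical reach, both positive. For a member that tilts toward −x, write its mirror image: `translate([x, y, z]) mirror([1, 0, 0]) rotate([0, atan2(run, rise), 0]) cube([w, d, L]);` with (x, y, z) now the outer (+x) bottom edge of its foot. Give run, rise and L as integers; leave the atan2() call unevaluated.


// leg length = √(336² + 630²) = 714
// right-leg outer foot x = 2·336 + 117 = 789
// beam min-corner = (336, 0, 630)
translate([336, 0, 630]) cube([117, 901, 68]);
translate([0, 100, 0]) rotate([0, atan2(336, 630), 0]) cube([27, 56, 714]);
translate([789, 100, 0]) mirror([1, 0, 0]) rotate([0, atan2(336, 630), 0]) cube([27, 56, 714]);
translate([0, 745, 0]) rotate([0, atan2(336, 630), 0]) cube([27, 56, 714]);
translate([789, 745, 0]) mirror([1, 0, 0]) rotate([0, atan2(336, 630), 0]) cube([27, 56, 714]);


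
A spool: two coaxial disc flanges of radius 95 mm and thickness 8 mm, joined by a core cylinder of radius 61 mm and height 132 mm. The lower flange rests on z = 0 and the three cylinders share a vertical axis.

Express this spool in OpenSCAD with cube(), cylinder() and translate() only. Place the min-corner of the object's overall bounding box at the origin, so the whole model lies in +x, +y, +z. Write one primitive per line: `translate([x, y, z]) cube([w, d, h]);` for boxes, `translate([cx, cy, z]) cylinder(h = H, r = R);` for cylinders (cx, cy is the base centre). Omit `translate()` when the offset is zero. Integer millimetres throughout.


translate([95, 95, 0]) cylinder(h = 8, r = 95);
translate([95, 95, 8]) cylinder(h = 132, r = 61);
translate([95, 95, 140]) cylinder(h = 8, r = 95);


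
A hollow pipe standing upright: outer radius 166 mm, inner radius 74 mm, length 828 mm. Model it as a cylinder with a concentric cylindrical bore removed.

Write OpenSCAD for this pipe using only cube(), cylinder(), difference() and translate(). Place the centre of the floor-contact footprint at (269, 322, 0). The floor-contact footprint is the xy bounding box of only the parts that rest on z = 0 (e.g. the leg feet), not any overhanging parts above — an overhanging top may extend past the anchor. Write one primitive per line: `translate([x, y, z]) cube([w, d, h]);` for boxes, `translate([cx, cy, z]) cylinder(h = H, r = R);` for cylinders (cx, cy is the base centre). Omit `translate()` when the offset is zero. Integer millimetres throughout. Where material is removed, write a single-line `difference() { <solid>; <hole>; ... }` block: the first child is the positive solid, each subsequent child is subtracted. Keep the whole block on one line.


difference() { translate([269, 322, 0]) cylinder(h = 828, r = 166); translate([269, 322, 0]) cylinder(h = 828, r = 74); }


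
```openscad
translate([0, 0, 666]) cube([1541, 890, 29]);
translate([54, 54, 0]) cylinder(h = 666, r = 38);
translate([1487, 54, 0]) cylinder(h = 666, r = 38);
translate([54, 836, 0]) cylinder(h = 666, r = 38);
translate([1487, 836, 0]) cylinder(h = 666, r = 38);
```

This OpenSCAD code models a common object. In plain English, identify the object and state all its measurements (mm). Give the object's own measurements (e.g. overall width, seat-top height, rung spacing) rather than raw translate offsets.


A rectangular dining table. The top is 1541×890×29 mm with its upper surface at z = 695 mm. It stands on four round legs of 76 mm diameter, each leg's bounding box inset 16 mm from the nearest pair of top edges, running from the floor to the underside of the top.


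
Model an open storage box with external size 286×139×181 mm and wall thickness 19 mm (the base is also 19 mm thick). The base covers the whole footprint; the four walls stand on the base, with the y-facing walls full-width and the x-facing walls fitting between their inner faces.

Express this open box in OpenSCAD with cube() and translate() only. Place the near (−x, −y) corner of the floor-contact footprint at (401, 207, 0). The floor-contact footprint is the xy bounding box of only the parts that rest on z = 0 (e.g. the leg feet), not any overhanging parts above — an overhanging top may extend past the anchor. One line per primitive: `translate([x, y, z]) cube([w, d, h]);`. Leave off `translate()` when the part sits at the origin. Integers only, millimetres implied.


translate([401, 207, 0]) cube([286, 139, 19]);
translate([401, 207, 19]) cube([286, 19, 162]);
translate([401, 327, 19]) cube([286, 19, 162]);
translate([401, 226, 19]) cube([19, 101, 162]);
translate([668, 226, 19]) cube([19, 101, 162]);


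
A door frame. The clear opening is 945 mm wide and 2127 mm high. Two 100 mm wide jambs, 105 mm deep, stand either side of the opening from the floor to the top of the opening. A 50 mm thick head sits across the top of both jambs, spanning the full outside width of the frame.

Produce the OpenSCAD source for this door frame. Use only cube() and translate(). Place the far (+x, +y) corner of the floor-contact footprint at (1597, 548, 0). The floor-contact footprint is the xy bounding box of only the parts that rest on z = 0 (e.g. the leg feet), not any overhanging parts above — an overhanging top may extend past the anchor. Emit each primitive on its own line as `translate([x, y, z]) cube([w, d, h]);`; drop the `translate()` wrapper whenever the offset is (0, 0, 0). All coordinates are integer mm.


translate([452, 443, 0]) cube([100, 105, 2127]);
translate([1497, 443, 0]) cube([100, 105, 2127]);
translate([452, 443, 2127]) cube([1145, 105, 50]);


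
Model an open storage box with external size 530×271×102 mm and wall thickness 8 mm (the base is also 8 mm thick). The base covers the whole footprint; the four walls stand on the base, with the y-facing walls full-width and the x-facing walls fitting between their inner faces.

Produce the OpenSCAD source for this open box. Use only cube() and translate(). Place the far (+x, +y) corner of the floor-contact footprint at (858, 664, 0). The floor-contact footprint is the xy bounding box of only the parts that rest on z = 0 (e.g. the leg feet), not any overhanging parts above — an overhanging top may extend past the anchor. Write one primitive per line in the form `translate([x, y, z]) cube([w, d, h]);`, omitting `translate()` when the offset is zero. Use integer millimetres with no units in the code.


translate([328, 393, 0]) cube([530, 271, 8]);
translate([328, 393, 8]) cube([530, 8, 94]);
translate([328, 656, 8]) cube([530, 8, 94]);
translate([328, 401, 8]) cube([8, 255, 94]);
translate([850, 401, 8]) cube([8, 255, 94]);


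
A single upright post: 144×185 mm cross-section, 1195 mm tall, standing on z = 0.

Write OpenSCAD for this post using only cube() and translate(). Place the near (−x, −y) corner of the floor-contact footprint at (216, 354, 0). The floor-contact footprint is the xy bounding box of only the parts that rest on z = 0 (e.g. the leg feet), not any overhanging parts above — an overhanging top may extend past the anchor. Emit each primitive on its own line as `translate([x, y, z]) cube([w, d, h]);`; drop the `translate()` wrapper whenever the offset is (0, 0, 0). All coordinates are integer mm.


translate([216, 354, 0]) cube([144, 185, 1195]);


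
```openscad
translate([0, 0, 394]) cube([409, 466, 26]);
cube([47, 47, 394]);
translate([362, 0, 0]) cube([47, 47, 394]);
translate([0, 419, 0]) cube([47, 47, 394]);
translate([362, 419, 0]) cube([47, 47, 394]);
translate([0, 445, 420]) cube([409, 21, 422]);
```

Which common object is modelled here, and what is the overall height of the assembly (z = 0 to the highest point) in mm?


A chair. The overall height is 842 mm.

A slab on four corner posts with a tall panel at the back — a chair. The seat slab sits at z = 394 with thickness 26, and the 422 mm backrest starts at the seat top, so the overall height is 394 + 26 + 422 = 842 mm.


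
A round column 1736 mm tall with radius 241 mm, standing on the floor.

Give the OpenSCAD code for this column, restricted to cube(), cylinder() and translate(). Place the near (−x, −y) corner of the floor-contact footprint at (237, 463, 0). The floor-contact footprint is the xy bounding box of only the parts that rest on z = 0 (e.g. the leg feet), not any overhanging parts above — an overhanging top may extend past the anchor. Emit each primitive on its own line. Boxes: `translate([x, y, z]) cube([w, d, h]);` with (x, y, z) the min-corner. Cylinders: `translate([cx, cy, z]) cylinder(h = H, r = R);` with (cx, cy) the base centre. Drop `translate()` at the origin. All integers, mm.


translate([478, 704, 0]) cylinder(h = 1736, r = 241);


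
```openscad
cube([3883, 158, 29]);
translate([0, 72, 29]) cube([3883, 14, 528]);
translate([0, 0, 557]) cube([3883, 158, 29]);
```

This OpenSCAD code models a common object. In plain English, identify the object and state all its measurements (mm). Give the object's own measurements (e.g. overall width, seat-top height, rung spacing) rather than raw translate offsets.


An I-beam lying along x, 3883 mm long. Overall section height 586 mm. Two flanges 158 mm wide (y) and 29 mm thick, one on the floor and one at the top; a web 14 mm thick runs between them, centred on the flange width.


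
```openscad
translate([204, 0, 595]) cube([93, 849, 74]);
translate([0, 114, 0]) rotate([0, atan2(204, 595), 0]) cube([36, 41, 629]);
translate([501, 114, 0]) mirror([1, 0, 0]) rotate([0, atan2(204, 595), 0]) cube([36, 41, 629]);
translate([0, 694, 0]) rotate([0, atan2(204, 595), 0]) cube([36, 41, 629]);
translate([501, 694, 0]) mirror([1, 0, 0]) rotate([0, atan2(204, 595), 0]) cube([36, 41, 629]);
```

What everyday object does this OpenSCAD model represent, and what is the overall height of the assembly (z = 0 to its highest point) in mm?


A sawhorse. The overall height is 669 mm.

A beam across two mirrored pairs of raked legs — a sawhorse. The beam's underside is at z = 595 (matching the legs' vertical rise in atan2(204, 595)) and the beam is 74 mm tall, so its top is at 595 + 74 = 669 mm. The raked legs top out at the beam's underside, so that is the highest point.


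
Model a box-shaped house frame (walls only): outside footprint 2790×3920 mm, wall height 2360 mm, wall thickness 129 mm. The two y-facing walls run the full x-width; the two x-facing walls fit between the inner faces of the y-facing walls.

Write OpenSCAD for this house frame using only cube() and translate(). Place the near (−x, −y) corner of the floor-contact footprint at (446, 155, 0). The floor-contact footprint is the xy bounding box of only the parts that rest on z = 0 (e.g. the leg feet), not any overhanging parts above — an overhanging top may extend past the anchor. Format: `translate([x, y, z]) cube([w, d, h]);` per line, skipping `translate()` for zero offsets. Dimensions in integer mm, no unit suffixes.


translate([446, 155, 0]) cube([2790, 129, 2360]);
translate([446, 3946, 0]) cube([2790, 129, 2360]);
translate([446, 284, 0]) cube([129, 3662, 2360]);
translate([3107, 284, 0]) cube([129, 3662, 2360]);


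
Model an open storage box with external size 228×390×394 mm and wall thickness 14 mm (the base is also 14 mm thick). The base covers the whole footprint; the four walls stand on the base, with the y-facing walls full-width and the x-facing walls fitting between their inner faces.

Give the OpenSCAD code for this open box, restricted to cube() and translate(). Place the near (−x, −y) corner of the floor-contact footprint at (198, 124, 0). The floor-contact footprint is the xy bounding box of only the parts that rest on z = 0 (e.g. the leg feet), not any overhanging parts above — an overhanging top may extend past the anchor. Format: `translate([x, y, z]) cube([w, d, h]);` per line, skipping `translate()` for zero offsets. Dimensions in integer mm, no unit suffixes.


translate([198, 124, 0]) cube([228, 390, 14]);
translate([198, 124, 14]) cube([228, 14, 380]);
translate([198, 500, 14]) cube([228, 14, 380]);
translate([198, 138, 14]) cube([14, 362, 380]);
translate([412, 138, 14]) cube([14, 362, 380]);


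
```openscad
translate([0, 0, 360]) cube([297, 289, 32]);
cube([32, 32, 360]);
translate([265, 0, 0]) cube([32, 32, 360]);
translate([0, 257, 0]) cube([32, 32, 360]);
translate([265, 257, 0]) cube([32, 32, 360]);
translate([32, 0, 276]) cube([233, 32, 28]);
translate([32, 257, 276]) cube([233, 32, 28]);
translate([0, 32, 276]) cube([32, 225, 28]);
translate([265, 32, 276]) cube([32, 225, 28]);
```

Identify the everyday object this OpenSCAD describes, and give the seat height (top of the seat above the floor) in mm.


A stool. The seat height is 392 mm.

A 297×289×32 slab at z = 360 on four corner posts — a stool. The seat top is 360 + 32 = 392 mm.


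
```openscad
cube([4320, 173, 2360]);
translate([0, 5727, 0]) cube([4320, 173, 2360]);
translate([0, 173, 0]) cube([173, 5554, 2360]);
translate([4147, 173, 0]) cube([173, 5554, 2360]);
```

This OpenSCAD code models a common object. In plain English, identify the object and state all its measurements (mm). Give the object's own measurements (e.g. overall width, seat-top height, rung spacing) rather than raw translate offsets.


The wall frame of a small rectangular building: four walls, each 2360 mm tall and 173 mm thick, enclosing a footprint 4320 mm (x) by 5900 mm (y) outside-to-outside, with no floor or roof. The front and back walls (the −y and +y sides) span the full width; the two side walls fit between them.


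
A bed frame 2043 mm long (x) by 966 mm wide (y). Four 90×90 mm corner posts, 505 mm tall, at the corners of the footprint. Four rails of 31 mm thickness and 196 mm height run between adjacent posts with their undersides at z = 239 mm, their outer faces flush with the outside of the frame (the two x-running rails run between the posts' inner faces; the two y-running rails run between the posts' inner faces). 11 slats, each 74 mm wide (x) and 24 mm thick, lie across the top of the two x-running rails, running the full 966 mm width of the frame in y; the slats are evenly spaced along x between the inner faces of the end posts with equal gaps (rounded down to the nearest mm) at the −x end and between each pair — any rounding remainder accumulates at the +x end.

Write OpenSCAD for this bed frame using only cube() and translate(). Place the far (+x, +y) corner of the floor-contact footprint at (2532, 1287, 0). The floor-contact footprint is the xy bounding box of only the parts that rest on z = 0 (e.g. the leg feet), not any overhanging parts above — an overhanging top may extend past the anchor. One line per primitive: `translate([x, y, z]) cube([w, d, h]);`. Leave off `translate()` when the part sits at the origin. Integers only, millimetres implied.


translate([489, 321, 0]) cube([90, 90, 505]);
translate([489, 1197, 0]) cube([90, 90, 505]);
translate([2442, 321, 0]) cube([90, 90, 505]);
translate([2442, 1197, 0]) cube([90, 90, 505]);
translate([579, 321, 239]) cube([1863, 31, 196]);
translate([579, 1256, 239]) cube([1863, 31, 196]);
translate([489, 411, 239]) cube([31, 786, 196]);
translate([2501, 411, 239]) cube([31, 786, 196]);
translate([666, 321, 435]) cube([74, 966, 24]);
translate([827, 321, 435]) cube([74, 966, 24]);
translate([988, 321, 435]) cube([74, 966, 24]);
translate([1149, 321, 435]) cube([74, 966, 24]);
translate([1310, 321, 435]) cube([74, 966, 24]);
translate([1471, 321, 435]) cube([74, 966, 24]);
translate([1632, 321, 435]) cube([74, 966, 24]);
translate([1793, 321, 435]) cube([74, 966, 24]);
translate([1954, 321, 435]) cube([74, 966, 24]);
translate([2115, 321, 435]) cube([74, 966, 24]);
translate([2276, 321, 435]) cube([74, 966, 24]);


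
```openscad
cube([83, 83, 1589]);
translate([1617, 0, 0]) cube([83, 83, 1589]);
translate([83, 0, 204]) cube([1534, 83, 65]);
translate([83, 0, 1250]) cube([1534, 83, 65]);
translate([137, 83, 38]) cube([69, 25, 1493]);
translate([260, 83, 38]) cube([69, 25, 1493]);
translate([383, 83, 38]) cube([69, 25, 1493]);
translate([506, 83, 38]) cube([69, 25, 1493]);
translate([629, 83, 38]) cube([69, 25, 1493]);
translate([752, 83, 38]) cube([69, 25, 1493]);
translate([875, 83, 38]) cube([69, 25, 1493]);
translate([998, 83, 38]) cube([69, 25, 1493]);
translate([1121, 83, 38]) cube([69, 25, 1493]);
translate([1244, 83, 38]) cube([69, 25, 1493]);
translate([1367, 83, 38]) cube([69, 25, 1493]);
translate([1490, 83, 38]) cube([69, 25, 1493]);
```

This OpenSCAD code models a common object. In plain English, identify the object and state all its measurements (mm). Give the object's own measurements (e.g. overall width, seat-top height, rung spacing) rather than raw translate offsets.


A fence section. Two 83×83 mm posts, 1589 mm tall, stand on the floor with a clear span of 1534 mm between their inner faces. Two horizontal rails of 83×65 mm section span the gap between the posts with their undersides at z = 204 mm and z = 1250 mm, flush with the posts' −y face. 12 pickets, each 69 mm wide, 25 mm thick and 1493 mm tall, are fixed to the +y face of the rails with their bottoms at z = 38 mm, spaced across the span with a 54 mm gap after the −x post and between neighbouring pickets, with 58 mm left before the +x post.
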